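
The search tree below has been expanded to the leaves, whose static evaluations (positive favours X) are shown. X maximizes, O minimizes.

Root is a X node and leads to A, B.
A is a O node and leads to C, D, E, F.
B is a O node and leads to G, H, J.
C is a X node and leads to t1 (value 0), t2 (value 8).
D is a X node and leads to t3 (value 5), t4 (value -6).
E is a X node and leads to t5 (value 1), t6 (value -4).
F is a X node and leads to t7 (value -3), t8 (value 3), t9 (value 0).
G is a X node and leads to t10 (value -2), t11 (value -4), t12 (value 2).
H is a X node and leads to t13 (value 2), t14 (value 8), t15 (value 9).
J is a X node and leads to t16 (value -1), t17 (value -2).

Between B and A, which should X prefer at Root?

A

G (X): max(-2, -4, 2) = 2
H (X): max(2, 8, 9) = 9
J (X): max(-1, -2) = -1
B (O): min(2, 9, -1) = -1
C (X): max(0, 8) = 8
D (X): max(5, -6) = 5
E (X): max(1, -4) = 1
F (X): max(-3, 3, 0) = 3
A (O): min(8, 5, 1, 3) = 1
X prefers the higher value; B=-1, A=1. A is better since 1 > -1.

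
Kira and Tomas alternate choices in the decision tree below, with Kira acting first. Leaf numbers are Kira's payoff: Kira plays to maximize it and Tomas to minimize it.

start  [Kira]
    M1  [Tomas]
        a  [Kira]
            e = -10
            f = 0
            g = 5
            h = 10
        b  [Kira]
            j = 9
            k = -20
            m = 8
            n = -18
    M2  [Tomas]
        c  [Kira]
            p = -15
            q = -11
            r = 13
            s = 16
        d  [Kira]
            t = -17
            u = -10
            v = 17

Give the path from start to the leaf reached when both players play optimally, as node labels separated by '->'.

start -> M2 -> c -> s

a (Kira): max(-10, 0, 5, 10) = 10
b (Kira): max(9, -20, 8, -18) = 9
M1 (Tomas): min(10, 9) = 9
c (Kira): max(-15, -11, 13, 16) = 16
d (Kira): max(-17, -10, 17) = 17
M2 (Tomas): min(16, 17) = 16
start (Kira): max(9, 16) = 16
At start, Kira picks M2 (highest: 16).
At M2, Tomas picks c (lowest: 16).
At c, Kira picks s (highest: 16).
Terminal value 16.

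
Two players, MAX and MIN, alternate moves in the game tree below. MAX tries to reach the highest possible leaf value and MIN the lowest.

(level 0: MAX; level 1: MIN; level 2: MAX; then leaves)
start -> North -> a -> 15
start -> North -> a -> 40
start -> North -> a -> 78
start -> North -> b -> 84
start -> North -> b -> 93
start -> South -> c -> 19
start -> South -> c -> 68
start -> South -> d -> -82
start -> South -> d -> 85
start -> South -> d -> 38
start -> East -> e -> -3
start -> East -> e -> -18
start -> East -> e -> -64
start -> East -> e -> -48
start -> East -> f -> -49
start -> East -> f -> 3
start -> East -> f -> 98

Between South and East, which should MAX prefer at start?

c (MAX): max(19, 68) = 68
d (MAX): max(-82, 85, 38) = 85
South (MIN): min(68, 85) = 68
e (MAX): max(-3, -18, -64, -48) = -3
f (MAX): max(-49, 3, 98) = 98
East (MIN): min(-3, 98) = -3
MAX prefers the higher value; South=68, East=-3. South is better since 68 > -3.

South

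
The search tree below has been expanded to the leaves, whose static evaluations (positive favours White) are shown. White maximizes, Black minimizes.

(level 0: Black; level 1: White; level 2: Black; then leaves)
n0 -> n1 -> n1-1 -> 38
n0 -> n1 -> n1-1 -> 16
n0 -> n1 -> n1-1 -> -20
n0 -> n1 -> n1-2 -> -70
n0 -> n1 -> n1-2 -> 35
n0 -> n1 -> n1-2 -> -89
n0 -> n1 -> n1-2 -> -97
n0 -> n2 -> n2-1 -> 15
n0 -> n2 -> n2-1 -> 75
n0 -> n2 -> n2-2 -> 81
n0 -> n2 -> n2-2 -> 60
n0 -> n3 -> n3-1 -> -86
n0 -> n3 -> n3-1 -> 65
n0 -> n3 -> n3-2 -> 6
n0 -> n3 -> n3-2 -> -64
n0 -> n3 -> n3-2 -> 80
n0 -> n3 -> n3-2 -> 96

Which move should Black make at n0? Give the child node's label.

n3

n1-1 (Black): min(38, 16, -20) = -20
n1-2 (Black): min(-70, 35, -89, -97) = -97
n1 (White): max(-20, -97) = -20
n2-1 (Black): min(15, 75) = 15
n2-2 (Black): min(81, 60) = 60
n2 (White): max(15, 60) = 60
n3-1 (Black): min(-86, 65) = -86
n3-2 (Black): min(6, -64, 80, 96) = -64
n3 (White): max(-86, -64) = -64
n0 (Black): min(-20, 60, -64) = -64
Black at n0 wants the lowest of {n1=-20, n2=60, n3=-64}, so chooses n3.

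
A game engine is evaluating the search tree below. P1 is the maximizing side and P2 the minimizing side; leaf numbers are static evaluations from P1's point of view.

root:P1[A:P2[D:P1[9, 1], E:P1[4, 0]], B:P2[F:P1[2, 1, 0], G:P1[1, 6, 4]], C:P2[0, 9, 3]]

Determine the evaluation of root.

4

D (P1): max(9, 1) = 9
E (P1): max(4, 0) = 4
A (P2): min(9, 4) = 4
F (P1): max(2, 1, 0) = 2
G (P1): max(1, 6, 4) = 6
B (P2): min(2, 6) = 2
C (P2): min(0, 9, 3) = 0
root (P1): max(4, 2, 0) = 4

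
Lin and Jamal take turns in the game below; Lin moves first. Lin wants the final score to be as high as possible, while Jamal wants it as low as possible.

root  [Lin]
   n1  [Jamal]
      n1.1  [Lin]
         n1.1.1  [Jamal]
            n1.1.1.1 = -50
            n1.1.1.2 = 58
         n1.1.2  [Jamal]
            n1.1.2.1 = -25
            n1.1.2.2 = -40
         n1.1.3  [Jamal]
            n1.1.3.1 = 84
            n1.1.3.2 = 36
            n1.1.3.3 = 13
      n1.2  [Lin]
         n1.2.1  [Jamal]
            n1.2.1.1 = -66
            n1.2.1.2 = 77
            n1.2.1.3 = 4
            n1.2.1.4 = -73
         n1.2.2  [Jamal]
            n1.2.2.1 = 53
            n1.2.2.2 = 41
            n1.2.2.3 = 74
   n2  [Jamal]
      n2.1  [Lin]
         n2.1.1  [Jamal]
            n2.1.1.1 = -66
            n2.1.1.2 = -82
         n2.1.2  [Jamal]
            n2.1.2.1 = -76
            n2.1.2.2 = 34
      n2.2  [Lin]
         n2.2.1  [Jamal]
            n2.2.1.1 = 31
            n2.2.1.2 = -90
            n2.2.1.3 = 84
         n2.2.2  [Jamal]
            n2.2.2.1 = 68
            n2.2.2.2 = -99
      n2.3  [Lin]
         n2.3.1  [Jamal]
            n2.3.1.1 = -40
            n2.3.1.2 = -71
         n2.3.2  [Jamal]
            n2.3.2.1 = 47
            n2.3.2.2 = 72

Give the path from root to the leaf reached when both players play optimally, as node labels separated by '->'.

root -> n1 -> n1.1 -> n1.1.3 -> n1.1.3.3

n1.1.1 (Jamal): min(-50, 58) = -50
n1.1.2 (Jamal): min(-25, -40) = -40
n1.1.3 (Jamal): min(84, 36, 13) = 13
n1.1 (Lin): max(-50, -40, 13) = 13
n1.2.1 (Jamal): min(-66, 77, 4, -73) = -73
n1.2.2 (Jamal): min(53, 41, 74) = 41
n1.2 (Lin): max(-73, 41) = 41
n1 (Jamal): min(13, 41) = 13
n2.1.1 (Jamal): min(-66, -82) = -82
n2.1.2 (Jamal): min(-76, 34) = -76
n2.1 (Lin): max(-82, -76) = -76
n2.2.1 (Jamal): min(31, -90, 84) = -90
n2.2.2 (Jamal): min(68, -99) = -99
n2.2 (Lin): max(-90, -99) = -90
n2.3.1 (Jamal): min(-40, -71) = -71
n2.3.2 (Jamal): min(47, 72) = 47
n2.3 (Lin): max(-71, 47) = 47
n2 (Jamal): min(-76, -90, 47) = -90
root (Lin): max(13, -90) = 13
At root, Lin picks n1 (highest: 13).
At n1, Jamal picks n1.1 (lowest: 13).
At n1.1, Lin picks n1.1.3 (highest: 13).
At n1.1.3, Jamal picks n1.1.3.3 (lowest: 13).
Terminal value 13.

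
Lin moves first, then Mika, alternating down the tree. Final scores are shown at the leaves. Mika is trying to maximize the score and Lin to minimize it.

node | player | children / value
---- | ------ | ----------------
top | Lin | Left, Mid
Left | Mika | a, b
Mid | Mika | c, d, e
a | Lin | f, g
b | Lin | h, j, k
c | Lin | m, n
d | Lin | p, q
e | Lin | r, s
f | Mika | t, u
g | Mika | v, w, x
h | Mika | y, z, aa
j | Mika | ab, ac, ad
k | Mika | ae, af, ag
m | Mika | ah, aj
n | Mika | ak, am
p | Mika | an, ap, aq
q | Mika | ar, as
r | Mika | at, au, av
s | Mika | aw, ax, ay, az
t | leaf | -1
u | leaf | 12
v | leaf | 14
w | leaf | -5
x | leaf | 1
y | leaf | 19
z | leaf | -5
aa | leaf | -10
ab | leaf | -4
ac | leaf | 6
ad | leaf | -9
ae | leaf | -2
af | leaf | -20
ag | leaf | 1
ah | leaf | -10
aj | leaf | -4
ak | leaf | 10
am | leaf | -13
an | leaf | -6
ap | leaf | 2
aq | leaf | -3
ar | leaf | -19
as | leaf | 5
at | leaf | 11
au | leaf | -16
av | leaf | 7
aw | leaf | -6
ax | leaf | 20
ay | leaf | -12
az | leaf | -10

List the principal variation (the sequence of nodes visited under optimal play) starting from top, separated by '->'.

f (Mika): max(-1, 12) = 12
g (Mika): max(14, -5, 1) = 14
a (Lin): min(12, 14) = 12
h (Mika): max(19, -5, -10) = 19
j (Mika): max(-4, 6, -9) = 6
k (Mika): max(-2, -20, 1) = 1
b (Lin): min(19, 6, 1) = 1
Left (Mika): max(12, 1) = 12
m (Mika): max(-10, -4) = -4
n (Mika): max(10, -13) = 10
c (Lin): min(-4, 10) = -4
p (Mika): max(-6, 2, -3) = 2
q (Mika): max(-19, 5) = 5
d (Lin): min(2, 5) = 2
r (Mika): max(11, -16, 7) = 11
s (Mika): max(-6, 20, -12, -10) = 20
e (Lin): min(11, 20) = 11
Mid (Mika): max(-4, 2, 11) = 11
top (Lin): min(12, 11) = 11
At top, Lin picks Mid (lowest: 11).
At Mid, Mika picks e (highest: 11).
At e, Lin picks r (lowest: 11).
At r, Mika picks at (highest: 11).
Terminal value 11.

top -> Mid -> e -> r -> at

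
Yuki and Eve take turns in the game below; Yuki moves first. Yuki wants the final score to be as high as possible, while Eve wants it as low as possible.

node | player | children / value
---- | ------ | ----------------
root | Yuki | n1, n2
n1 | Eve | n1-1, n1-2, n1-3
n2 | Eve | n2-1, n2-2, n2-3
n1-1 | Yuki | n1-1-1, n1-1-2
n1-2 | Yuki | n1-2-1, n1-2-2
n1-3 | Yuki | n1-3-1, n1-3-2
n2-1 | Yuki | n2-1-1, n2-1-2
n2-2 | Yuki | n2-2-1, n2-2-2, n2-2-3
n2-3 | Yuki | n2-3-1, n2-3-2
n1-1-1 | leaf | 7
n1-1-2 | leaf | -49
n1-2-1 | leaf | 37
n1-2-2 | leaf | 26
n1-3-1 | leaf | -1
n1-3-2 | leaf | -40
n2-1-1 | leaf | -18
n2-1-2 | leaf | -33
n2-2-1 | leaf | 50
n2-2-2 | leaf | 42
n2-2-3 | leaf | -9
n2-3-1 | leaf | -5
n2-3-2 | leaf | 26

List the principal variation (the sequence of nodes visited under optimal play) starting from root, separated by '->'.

root -> n1 -> n1-3 -> n1-3-1

n1-1 (Yuki): max(7, -49) = 7
n1-2 (Yuki): max(37, 26) = 37
n1-3 (Yuki): max(-1, -40) = -1
n1 (Eve): min(7, 37, -1) = -1
n2-1 (Yuki): max(-18, -33) = -18
n2-2 (Yuki): max(50, 42, -9) = 50
n2-3 (Yuki): max(-5, 26) = 26
n2 (Eve): min(-18, 50, 26) = -18
root (Yuki): max(-1, -18) = -1
At root, Yuki picks n1 (highest: -1).
At n1, Eve picks n1-3 (lowest: -1).
At n1-3, Yuki picks n1-3-1 (highest: -1).
Terminal value -1.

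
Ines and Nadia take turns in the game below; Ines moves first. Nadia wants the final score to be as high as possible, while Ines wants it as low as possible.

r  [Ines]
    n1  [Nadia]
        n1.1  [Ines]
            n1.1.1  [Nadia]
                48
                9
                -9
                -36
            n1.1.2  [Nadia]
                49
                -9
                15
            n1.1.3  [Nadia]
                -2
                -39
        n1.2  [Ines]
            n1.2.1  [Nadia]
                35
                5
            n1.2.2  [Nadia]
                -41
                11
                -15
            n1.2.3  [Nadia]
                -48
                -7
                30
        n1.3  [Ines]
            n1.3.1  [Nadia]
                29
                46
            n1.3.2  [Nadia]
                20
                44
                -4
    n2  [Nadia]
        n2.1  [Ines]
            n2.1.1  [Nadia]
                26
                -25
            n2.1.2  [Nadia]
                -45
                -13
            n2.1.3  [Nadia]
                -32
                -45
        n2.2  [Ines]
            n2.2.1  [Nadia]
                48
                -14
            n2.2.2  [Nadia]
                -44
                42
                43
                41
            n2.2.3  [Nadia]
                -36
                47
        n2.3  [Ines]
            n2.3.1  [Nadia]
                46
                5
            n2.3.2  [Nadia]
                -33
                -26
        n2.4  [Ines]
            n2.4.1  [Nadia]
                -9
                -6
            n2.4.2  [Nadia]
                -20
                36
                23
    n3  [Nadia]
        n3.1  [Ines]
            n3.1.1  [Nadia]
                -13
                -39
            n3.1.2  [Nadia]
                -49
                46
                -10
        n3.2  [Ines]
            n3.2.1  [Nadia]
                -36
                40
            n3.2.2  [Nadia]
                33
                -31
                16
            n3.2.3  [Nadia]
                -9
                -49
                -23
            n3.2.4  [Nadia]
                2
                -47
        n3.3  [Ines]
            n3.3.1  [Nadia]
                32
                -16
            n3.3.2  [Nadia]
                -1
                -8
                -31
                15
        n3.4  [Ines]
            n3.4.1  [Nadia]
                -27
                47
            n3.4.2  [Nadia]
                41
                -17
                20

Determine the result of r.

41

n1.1.1 (Nadia): max(48, 9, -9, -36) = 48
n1.1.2 (Nadia): max(49, -9, 15) = 49
n1.1.3 (Nadia): max(-2, -39) = -2
n1.1 (Ines): min(48, 49, -2) = -2
n1.2.1 (Nadia): max(35, 5) = 35
n1.2.2 (Nadia): max(-41, 11, -15) = 11
n1.2.3 (Nadia): max(-48, -7, 30) = 30
n1.2 (Ines): min(35, 11, 30) = 11
n1.3.1 (Nadia): max(29, 46) = 46
n1.3.2 (Nadia): max(20, 44, -4) = 44
n1.3 (Ines): min(46, 44) = 44
n1 (Nadia): max(-2, 11, 44) = 44
n2.1.1 (Nadia): max(26, -25) = 26
n2.1.2 (Nadia): max(-45, -13) = -13
n2.1.3 (Nadia): max(-32, -45) = -32
n2.1 (Ines): min(26, -13, -32) = -32
n2.2.1 (Nadia): max(48, -14) = 48
n2.2.2 (Nadia): max(-44, 42, 43, 41) = 43
n2.2.3 (Nadia): max(-36, 47) = 47
n2.2 (Ines): min(48, 43, 47) = 43
n2.3.1 (Nadia): max(46, 5) = 46
n2.3.2 (Nadia): max(-33, -26) = -26
n2.3 (Ines): min(46, -26) = -26
n2.4.1 (Nadia): max(-9, -6) = -6
n2.4.2 (Nadia): max(-20, 36, 23) = 36
n2.4 (Ines): min(-6, 36) = -6
n2 (Nadia): max(-32, 43, -26, -6) = 43
n3.1.1 (Nadia): max(-13, -39) = -13
n3.1.2 (Nadia): max(-49, 46, -10) = 46
n3.1 (Ines): min(-13, 46) = -13
n3.2.1 (Nadia): max(-36, 40) = 40
n3.2.2 (Nadia): max(33, -31, 16) = 33
n3.2.3 (Nadia): max(-9, -49, -23) = -9
n3.2.4 (Nadia): max(2, -47) = 2
n3.2 (Ines): min(40, 33, -9, 2) = -9
n3.3.1 (Nadia): max(32, -16) = 32
n3.3.2 (Nadia): max(-1, -8, -31, 15) = 15
n3.3 (Ines): min(32, 15) = 15
n3.4.1 (Nadia): max(-27, 47) = 47
n3.4.2 (Nadia): max(41, -17, 20) = 41
n3.4 (Ines): min(47, 41) = 41
n3 (Nadia): max(-13, -9, 15, 41) = 41
r (Ines): min(44, 43, 41) = 41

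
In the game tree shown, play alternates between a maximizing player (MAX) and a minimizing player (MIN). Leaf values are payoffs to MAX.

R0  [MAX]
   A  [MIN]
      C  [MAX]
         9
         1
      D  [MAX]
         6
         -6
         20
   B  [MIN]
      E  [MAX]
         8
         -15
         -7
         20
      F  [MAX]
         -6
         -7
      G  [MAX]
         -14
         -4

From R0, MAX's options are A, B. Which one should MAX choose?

C (MAX): max(9, 1) = 9
D (MAX): max(6, -6, 20) = 20
A (MIN): min(9, 20) = 9
E (MAX): max(8, -15, -7, 20) = 20
F (MAX): max(-6, -7) = -6
G (MAX): max(-14, -4) = -4
B (MIN): min(20, -6, -4) = -6
R0 (MAX): max(9, -6) = 9
MAX at R0 wants the highest of {A=9, B=-6}, so chooses A.

A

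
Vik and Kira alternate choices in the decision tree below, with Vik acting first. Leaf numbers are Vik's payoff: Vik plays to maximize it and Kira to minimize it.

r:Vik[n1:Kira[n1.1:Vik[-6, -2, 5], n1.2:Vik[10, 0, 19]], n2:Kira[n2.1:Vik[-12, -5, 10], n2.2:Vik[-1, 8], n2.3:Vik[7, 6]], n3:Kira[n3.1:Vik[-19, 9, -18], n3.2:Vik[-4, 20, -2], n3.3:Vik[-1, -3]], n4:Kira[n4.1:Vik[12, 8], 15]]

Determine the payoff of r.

n1.1 (Vik): max(-6, -2, 5) = 5
n1.2 (Vik): max(10, 0, 19) = 19
n1 (Kira): min(5, 19) = 5
n2.1 (Vik): max(-12, -5, 10) = 10
n2.2 (Vik): max(-1, 8) = 8
n2.3 (Vik): max(7, 6) = 7
n2 (Kira): min(10, 8, 7) = 7
n3.1 (Vik): max(-19, 9, -18) = 9
n3.2 (Vik): max(-4, 20, -2) = 20
n3.3 (Vik): max(-1, -3) = -1
n3 (Kira): min(9, 20, -1) = -1
n4.1 (Vik): max(12, 8) = 12
n4 (Kira): min(12, 15) = 12
r (Vik): max(5, 7, -1, 12) = 12

12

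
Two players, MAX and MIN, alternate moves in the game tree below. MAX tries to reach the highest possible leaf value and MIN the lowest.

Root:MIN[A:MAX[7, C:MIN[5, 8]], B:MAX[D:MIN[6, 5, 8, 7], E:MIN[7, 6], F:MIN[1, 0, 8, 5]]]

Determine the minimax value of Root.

6

C (MIN): min(5, 8) = 5
A (MAX): max(7, 5) = 7
D (MIN): min(6, 5, 8, 7) = 5
E (MIN): min(7, 6) = 6
F (MIN): min(1, 0, 8, 5) = 0
B (MAX): max(5, 6, 0) = 6
Root (MIN): min(7, 6) = 6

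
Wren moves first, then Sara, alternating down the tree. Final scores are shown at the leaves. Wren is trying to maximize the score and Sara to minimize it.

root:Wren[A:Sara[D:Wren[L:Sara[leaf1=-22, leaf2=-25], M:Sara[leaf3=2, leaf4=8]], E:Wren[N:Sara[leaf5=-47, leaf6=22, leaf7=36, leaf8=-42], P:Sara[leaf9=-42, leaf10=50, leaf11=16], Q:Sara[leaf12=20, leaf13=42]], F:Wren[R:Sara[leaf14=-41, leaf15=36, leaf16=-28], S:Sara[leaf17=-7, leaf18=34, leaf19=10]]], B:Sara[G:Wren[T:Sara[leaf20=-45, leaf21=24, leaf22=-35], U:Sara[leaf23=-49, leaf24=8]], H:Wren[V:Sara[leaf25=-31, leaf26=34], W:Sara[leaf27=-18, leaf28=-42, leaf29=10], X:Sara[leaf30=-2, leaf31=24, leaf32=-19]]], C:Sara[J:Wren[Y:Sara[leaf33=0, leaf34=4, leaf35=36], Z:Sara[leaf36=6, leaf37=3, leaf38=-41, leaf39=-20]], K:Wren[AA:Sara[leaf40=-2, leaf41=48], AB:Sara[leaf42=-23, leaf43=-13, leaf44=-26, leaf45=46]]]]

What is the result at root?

L (Sara): min(-22, -25) = -25
M (Sara): min(2, 8) = 2
D (Wren): max(-25, 2) = 2
N (Sara): min(-47, 22, 36, -42) = -47
P (Sara): min(-42, 50, 16) = -42
Q (Sara): min(20, 42) = 20
E (Wren): max(-47, -42, 20) = 20
R (Sara): min(-41, 36, -28) = -41
S (Sara): min(-7, 34, 10) = -7
F (Wren): max(-41, -7) = -7
A (Sara): min(2, 20, -7) = -7
T (Sara): min(-45, 24, -35) = -45
U (Sara): min(-49, 8) = -49
G (Wren): max(-45, -49) = -45
V (Sara): min(-31, 34) = -31
W (Sara): min(-18, -42, 10) = -42
X (Sara): min(-2, 24, -19) = -19
H (Wren): max(-31, -42, -19) = -19
B (Sara): min(-45, -19) = -45
Y (Sara): min(0, 4, 36) = 0
Z (Sara): min(6, 3, -41, -20) = -41
J (Wren): max(0, -41) = 0
AA (Sara): min(-2, 48) = -2
AB (Sara): min(-23, -13, -26, 46) = -26
K (Wren): max(-2, -26) = -2
C (Sara): min(0, -2) = -2
root (Wren): max(-7, -45, -2) = -2

-2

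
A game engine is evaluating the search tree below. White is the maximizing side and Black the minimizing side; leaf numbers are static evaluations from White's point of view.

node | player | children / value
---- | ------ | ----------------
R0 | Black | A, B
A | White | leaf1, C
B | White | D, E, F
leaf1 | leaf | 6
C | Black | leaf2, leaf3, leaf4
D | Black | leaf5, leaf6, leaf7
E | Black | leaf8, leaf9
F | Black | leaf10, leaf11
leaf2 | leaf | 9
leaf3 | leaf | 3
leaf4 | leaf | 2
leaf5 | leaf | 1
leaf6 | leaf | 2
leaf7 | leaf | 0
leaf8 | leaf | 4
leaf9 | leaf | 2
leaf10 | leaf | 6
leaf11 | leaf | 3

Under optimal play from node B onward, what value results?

3

D (Black): min(1, 2, 0) = 0
E (Black): min(4, 2) = 2
F (Black): min(6, 3) = 3
B (White): max(0, 2, 3) = 3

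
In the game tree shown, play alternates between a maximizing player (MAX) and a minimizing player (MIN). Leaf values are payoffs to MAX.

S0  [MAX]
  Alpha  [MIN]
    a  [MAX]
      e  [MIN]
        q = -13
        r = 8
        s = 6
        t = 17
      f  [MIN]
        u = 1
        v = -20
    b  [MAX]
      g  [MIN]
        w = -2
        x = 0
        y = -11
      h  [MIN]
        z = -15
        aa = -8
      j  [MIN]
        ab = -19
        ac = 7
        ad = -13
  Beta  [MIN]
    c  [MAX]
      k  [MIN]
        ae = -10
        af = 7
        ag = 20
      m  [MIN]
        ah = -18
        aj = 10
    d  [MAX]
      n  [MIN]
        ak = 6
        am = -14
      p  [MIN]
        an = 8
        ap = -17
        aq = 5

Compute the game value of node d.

n (MIN): min(6, -14) = -14
p (MIN): min(8, -17, 5) = -17
d (MAX): max(-14, -17) = -14

-14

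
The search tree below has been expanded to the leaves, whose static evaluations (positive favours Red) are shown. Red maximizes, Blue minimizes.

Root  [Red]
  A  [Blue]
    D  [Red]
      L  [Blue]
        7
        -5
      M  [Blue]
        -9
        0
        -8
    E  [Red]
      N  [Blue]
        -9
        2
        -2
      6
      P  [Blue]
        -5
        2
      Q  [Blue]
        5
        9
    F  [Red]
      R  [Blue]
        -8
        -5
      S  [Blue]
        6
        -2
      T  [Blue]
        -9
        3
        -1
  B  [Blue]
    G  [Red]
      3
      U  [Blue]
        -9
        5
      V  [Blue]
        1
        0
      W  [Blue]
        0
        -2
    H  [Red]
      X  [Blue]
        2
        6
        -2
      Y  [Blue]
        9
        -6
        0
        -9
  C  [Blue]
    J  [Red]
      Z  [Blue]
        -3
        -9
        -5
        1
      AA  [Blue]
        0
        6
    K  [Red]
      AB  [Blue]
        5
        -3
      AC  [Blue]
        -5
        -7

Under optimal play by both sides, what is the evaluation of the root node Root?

L (Blue): min(7, -5) = -5
M (Blue): min(-9, 0, -8) = -9
D (Red): max(-5, -9) = -5
N (Blue): min(-9, 2, -2) = -9
P (Blue): min(-5, 2) = -5
Q (Blue): min(5, 9) = 5
E (Red): max(-9, 6, -5, 5) = 6
R (Blue): min(-8, -5) = -8
S (Blue): min(6, -2) = -2
T (Blue): min(-9, 3, -1) = -9
F (Red): max(-8, -2, -9) = -2
A (Blue): min(-5, 6, -2) = -5
U (Blue): min(-9, 5) = -9
V (Blue): min(1, 0) = 0
W (Blue): min(0, -2) = -2
G (Red): max(3, -9, 0, -2) = 3
X (Blue): min(2, 6, -2) = -2
Y (Blue): min(9, -6, 0, -9) = -9
H (Red): max(-2, -9) = -2
B (Blue): min(3, -2) = -2
Z (Blue): min(-3, -9, -5, 1) = -9
AA (Blue): min(0, 6) = 0
J (Red): max(-9, 0) = 0
AB (Blue): min(5, -3) = -3
AC (Blue): min(-5, -7) = -7
K (Red): max(-3, -7) = -3
C (Blue): min(0, -3) = -3
Root (Red): max(-5, -2, -3) = -2

-2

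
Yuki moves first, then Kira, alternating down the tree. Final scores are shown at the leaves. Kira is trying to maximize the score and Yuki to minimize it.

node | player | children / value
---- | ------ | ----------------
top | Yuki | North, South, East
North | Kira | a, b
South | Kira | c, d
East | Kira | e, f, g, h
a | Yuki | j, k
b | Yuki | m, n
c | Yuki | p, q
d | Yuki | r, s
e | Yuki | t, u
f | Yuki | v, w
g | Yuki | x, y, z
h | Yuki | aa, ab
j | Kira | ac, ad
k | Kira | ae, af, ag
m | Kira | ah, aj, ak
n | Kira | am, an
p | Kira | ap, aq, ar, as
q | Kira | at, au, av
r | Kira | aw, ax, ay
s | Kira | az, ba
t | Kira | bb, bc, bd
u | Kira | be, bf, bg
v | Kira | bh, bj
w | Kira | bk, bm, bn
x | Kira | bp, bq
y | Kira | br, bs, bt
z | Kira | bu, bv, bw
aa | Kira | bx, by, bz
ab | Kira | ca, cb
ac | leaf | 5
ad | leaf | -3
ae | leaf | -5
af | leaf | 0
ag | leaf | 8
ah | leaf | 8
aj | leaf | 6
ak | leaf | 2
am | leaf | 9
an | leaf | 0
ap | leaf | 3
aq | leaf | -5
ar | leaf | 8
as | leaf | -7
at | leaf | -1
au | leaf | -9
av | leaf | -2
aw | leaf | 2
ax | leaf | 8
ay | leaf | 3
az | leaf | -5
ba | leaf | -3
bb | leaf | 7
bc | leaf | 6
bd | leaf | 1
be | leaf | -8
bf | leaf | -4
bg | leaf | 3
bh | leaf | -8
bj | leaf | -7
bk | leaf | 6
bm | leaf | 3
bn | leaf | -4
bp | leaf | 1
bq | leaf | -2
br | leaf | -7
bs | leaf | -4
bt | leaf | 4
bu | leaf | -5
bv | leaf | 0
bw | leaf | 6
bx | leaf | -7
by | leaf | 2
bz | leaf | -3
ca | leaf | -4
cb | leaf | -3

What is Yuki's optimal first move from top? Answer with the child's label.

j (Kira): max(5, -3) = 5
k (Kira): max(-5, 0, 8) = 8
a (Yuki): min(5, 8) = 5
m (Kira): max(8, 6, 2) = 8
n (Kira): max(9, 0) = 9
b (Yuki): min(8, 9) = 8
North (Kira): max(5, 8) = 8
p (Kira): max(3, -5, 8, -7) = 8
q (Kira): max(-1, -9, -2) = -1
c (Yuki): min(8, -1) = -1
r (Kira): max(2, 8, 3) = 8
s (Kira): max(-5, -3) = -3
d (Yuki): min(8, -3) = -3
South (Kira): max(-1, -3) = -1
t (Kira): max(7, 6, 1) = 7
u (Kira): max(-8, -4, 3) = 3
e (Yuki): min(7, 3) = 3
v (Kira): max(-8, -7) = -7
w (Kira): max(6, 3, -4) = 6
f (Yuki): min(-7, 6) = -7
x (Kira): max(1, -2) = 1
y (Kira): max(-7, -4, 4) = 4
z (Kira): max(-5, 0, 6) = 6
g (Yuki): min(1, 4, 6) = 1
aa (Kira): max(-7, 2, -3) = 2
ab (Kira): max(-4, -3) = -3
h (Yuki): min(2, -3) = -3
East (Kira): max(3, -7, 1, -3) = 3
top (Yuki): min(8, -1, 3) = -1
Yuki at top wants the lowest of {North=8, South=-1, East=3}, so chooses South.

South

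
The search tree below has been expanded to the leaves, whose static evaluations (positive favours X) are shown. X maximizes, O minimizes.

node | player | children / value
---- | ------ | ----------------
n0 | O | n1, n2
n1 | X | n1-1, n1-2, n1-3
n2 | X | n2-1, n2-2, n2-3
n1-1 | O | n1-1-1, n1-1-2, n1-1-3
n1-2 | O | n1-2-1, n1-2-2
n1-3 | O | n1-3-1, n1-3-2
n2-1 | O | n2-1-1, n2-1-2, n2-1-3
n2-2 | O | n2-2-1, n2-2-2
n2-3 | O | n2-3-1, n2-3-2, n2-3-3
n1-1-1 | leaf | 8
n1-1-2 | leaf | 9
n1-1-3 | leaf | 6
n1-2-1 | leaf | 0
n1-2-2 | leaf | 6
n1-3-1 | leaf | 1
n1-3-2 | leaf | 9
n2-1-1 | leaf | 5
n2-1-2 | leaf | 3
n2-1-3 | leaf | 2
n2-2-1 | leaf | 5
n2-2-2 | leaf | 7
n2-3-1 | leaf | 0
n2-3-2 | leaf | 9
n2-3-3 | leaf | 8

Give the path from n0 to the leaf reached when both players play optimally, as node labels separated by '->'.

n1-1 (O): min(8, 9, 6) = 6
n1-2 (O): min(0, 6) = 0
n1-3 (O): min(1, 9) = 1
n1 (X): max(6, 0, 1) = 6
n2-1 (O): min(5, 3, 2) = 2
n2-2 (O): min(5, 7) = 5
n2-3 (O): min(0, 9, 8) = 0
n2 (X): max(2, 5, 0) = 5
n0 (O): min(6, 5) = 5
At n0, O picks n2 (lowest: 5).
At n2, X picks n2-2 (highest: 5).
At n2-2, O picks n2-2-1 (lowest: 5).
Terminal value 5.

n0 -> n2 -> n2-2 -> n2-2-1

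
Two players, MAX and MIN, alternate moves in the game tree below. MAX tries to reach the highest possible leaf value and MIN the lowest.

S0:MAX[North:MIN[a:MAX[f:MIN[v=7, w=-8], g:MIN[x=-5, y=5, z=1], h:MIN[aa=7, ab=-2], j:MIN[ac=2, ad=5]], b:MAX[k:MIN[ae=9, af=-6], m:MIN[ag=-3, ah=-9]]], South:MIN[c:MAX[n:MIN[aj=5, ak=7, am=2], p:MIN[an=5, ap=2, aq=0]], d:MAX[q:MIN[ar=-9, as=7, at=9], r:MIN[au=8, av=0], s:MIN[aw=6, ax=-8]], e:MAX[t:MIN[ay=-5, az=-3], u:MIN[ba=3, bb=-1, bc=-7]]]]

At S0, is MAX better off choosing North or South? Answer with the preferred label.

f (MIN): min(7, -8) = -8
g (MIN): min(-5, 5, 1) = -5
h (MIN): min(7, -2) = -2
j (MIN): min(2, 5) = 2
a (MAX): max(-8, -5, -2, 2) = 2
k (MIN): min(9, -6) = -6
m (MIN): min(-3, -9) = -9
b (MAX): max(-6, -9) = -6
North (MIN): min(2, -6) = -6
n (MIN): min(5, 7, 2) = 2
p (MIN): min(5, 2, 0) = 0
c (MAX): max(2, 0) = 2
q (MIN): min(-9, 7, 9) = -9
r (MIN): min(8, 0) = 0
s (MIN): min(6, -8) = -8
d (MAX): max(-9, 0, -8) = 0
t (MIN): min(-5, -3) = -5
u (MIN): min(3, -1, -7) = -7
e (MAX): max(-5, -7) = -5
South (MIN): min(2, 0, -5) = -5
MAX prefers the higher value; North=-6, South=-5. South is better since -5 > -6.

South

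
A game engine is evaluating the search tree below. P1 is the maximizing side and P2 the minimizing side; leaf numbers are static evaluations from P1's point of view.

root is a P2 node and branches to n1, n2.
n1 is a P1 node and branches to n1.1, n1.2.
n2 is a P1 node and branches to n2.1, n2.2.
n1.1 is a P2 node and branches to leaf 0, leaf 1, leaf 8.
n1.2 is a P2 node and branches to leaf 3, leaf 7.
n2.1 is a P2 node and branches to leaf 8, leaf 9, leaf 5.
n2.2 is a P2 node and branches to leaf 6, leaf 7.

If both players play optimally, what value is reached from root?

n1.1 (P2): min(0, 1, 8) = 0
n1.2 (P2): min(3, 7) = 3
n1 (P1): max(0, 3) = 3
n2.1 (P2): min(8, 9, 5) = 5
n2.2 (P2): min(6, 7) = 6
n2 (P1): max(5, 6) = 6
root (P2): min(3, 6) = 3

3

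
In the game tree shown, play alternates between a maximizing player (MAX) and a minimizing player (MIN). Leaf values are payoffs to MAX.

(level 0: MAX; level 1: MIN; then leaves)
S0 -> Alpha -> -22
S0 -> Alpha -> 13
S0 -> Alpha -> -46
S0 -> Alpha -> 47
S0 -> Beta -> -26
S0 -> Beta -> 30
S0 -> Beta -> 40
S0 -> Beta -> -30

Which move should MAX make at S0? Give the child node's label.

Alpha (MIN): min(-22, 13, -46, 47) = -46
Beta (MIN): min(-26, 30, 40, -30) = -30
S0 (MAX): max(-46, -30) = -30
MAX at S0 wants the highest of {Alpha=-46, Beta=-30}, so chooses Beta.

Beta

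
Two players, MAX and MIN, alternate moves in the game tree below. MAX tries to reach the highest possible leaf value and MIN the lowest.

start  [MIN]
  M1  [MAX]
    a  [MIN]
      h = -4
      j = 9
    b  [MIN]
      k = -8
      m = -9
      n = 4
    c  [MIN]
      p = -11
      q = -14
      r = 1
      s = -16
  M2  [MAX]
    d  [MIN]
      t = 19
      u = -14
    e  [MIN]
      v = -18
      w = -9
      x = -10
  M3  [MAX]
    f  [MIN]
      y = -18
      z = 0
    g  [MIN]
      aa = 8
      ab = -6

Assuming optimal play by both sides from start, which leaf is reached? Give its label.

u

a (MIN): min(-4, 9) = -4
b (MIN): min(-8, -9, 4) = -9
c (MIN): min(-11, -14, 1, -16) = -16
M1 (MAX): max(-4, -9, -16) = -4
d (MIN): min(19, -14) = -14
e (MIN): min(-18, -9, -10) = -18
M2 (MAX): max(-14, -18) = -14
f (MIN): min(-18, 0) = -18
g (MIN): min(8, -6) = -6
M3 (MAX): max(-18, -6) = -6
start (MIN): min(-4, -14, -6) = -14
At start, MIN picks M2 (lowest: -14).
At M2, MAX picks d (highest: -14).
At d, MIN picks u (lowest: -14).
Terminal value -14.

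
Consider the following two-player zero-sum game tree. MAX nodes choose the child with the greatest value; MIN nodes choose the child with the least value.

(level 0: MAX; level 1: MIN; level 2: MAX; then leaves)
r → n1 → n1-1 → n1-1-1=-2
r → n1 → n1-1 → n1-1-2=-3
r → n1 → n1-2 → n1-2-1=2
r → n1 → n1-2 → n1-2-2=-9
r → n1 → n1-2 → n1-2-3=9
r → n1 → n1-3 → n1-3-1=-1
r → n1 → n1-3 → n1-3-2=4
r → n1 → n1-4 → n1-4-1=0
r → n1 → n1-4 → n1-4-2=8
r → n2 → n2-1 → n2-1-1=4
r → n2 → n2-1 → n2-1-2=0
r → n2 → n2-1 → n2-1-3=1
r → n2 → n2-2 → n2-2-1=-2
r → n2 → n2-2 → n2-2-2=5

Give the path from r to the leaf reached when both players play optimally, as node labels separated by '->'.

n1-1 (MAX): max(-2, -3) = -2
n1-2 (MAX): max(2, -9, 9) = 9
n1-3 (MAX): max(-1, 4) = 4
n1-4 (MAX): max(0, 8) = 8
n1 (MIN): min(-2, 9, 4, 8) = -2
n2-1 (MAX): max(4, 0, 1) = 4
n2-2 (MAX): max(-2, 5) = 5
n2 (MIN): min(4, 5) = 4
r (MAX): max(-2, 4) = 4
At r, MAX picks n2 (highest: 4).
At n2, MIN picks n2-1 (lowest: 4).
At n2-1, MAX picks n2-1-1 (highest: 4).
Terminal value 4.

r -> n2 -> n2-1 -> n2-1-1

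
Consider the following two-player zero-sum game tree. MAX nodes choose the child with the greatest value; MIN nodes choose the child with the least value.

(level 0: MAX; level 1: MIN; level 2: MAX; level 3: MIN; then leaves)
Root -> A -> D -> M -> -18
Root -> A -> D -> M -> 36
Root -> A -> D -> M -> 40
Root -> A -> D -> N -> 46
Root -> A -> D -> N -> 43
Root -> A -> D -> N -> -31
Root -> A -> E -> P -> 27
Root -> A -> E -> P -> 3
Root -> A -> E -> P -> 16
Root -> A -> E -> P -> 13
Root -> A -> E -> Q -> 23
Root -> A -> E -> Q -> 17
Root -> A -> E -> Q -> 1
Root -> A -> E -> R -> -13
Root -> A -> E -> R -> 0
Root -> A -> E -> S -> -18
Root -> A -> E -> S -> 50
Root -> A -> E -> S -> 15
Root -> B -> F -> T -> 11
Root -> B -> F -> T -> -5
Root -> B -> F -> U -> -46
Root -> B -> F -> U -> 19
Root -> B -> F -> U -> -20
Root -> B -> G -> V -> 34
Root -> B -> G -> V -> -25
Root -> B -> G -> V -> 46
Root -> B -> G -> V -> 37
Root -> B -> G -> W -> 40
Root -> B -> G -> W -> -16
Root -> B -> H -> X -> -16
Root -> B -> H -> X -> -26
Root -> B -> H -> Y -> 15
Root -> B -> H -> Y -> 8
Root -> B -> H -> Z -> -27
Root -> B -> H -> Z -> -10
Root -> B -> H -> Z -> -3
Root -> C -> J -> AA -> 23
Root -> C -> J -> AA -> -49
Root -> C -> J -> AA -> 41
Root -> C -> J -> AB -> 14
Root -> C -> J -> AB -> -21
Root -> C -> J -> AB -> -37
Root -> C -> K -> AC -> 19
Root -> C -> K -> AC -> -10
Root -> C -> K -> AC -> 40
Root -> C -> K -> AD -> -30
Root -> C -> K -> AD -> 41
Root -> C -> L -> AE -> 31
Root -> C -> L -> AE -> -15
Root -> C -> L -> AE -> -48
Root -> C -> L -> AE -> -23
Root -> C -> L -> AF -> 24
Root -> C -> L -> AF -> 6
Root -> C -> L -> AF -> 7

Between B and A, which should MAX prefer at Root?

T (MIN): min(11, -5) = -5
U (MIN): min(-46, 19, -20) = -46
F (MAX): max(-5, -46) = -5
V (MIN): min(34, -25, 46, 37) = -25
W (MIN): min(40, -16) = -16
G (MAX): max(-25, -16) = -16
X (MIN): min(-16, -26) = -26
Y (MIN): min(15, 8) = 8
Z (MIN): min(-27, -10, -3) = -27
H (MAX): max(-26, 8, -27) = 8
B (MIN): min(-5, -16, 8) = -16
M (MIN): min(-18, 36, 40) = -18
N (MIN): min(46, 43, -31) = -31
D (MAX): max(-18, -31) = -18
P (MIN): min(27, 3, 16, 13) = 3
Q (MIN): min(23, 17, 1) = 1
R (MIN): min(-13, 0) = -13
S (MIN): min(-18, 50, 15) = -18
E (MAX): max(3, 1, -13, -18) = 3
A (MIN): min(-18, 3) = -18
MAX prefers the higher value; B=-16, A=-18. B is better since -16 > -18.

B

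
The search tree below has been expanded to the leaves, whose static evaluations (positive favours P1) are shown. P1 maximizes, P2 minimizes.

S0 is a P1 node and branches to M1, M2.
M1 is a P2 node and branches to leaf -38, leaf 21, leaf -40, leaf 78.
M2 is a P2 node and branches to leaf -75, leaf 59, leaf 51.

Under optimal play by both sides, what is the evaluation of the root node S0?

M1 (P2): min(-38, 21, -40, 78) = -40
M2 (P2): min(-75, 59, 51) = -75
S0 (P1): max(-40, -75) = -40

-40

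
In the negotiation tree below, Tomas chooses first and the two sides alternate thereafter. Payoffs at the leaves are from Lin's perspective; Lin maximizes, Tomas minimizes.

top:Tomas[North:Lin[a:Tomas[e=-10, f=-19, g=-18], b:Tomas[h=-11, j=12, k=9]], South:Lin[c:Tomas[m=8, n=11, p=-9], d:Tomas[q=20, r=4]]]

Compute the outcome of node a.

a (Tomas): min(-10, -19, -18) = -19

-19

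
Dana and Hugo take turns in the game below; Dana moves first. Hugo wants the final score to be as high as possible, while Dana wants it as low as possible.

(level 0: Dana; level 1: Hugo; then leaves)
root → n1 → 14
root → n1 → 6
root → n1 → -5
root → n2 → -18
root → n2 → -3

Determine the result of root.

-3

n1 (Hugo): max(14, 6, -5) = 14
n2 (Hugo): max(-18, -3) = -3
root (Dana): min(14, -3) = -3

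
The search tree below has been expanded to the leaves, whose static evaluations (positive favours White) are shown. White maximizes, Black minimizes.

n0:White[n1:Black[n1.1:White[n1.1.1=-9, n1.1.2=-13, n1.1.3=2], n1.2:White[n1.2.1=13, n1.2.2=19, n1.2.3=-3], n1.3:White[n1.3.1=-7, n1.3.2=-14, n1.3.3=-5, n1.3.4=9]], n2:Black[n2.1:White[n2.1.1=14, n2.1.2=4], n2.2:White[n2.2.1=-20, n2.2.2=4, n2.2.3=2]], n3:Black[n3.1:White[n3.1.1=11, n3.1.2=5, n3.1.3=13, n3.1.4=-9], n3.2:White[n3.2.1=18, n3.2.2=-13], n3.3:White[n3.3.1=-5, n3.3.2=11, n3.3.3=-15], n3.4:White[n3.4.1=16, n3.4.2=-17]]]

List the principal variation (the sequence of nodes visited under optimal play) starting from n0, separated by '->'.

n1.1 (White): max(-9, -13, 2) = 2
n1.2 (White): max(13, 19, -3) = 19
n1.3 (White): max(-7, -14, -5, 9) = 9
n1 (Black): min(2, 19, 9) = 2
n2.1 (White): max(14, 4) = 14
n2.2 (White): max(-20, 4, 2) = 4
n2 (Black): min(14, 4) = 4
n3.1 (White): max(11, 5, 13, -9) = 13
n3.2 (White): max(18, -13) = 18
n3.3 (White): max(-5, 11, -15) = 11
n3.4 (White): max(16, -17) = 16
n3 (Black): min(13, 18, 11, 16) = 11
n0 (White): max(2, 4, 11) = 11
At n0, White picks n3 (highest: 11).
At n3, Black picks n3.3 (lowest: 11).
At n3.3, White picks n3.3.2 (highest: 11).
Terminal value 11.

n0 -> n3 -> n3.3 -> n3.3.2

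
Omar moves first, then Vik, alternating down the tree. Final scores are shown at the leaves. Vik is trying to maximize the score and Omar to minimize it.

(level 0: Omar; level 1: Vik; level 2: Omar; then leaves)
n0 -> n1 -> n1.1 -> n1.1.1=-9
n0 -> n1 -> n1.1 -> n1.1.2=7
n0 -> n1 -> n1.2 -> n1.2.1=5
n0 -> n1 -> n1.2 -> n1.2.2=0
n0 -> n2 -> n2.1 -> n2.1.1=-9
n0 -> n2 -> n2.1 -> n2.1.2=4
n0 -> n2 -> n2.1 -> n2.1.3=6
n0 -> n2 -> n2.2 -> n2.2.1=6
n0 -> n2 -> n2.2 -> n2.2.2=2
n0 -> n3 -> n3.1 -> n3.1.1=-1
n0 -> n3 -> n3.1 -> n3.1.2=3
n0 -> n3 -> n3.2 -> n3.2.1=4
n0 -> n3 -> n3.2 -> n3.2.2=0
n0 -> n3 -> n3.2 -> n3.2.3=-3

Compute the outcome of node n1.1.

-9

n1.1 (Omar): min(-9, 7) = -9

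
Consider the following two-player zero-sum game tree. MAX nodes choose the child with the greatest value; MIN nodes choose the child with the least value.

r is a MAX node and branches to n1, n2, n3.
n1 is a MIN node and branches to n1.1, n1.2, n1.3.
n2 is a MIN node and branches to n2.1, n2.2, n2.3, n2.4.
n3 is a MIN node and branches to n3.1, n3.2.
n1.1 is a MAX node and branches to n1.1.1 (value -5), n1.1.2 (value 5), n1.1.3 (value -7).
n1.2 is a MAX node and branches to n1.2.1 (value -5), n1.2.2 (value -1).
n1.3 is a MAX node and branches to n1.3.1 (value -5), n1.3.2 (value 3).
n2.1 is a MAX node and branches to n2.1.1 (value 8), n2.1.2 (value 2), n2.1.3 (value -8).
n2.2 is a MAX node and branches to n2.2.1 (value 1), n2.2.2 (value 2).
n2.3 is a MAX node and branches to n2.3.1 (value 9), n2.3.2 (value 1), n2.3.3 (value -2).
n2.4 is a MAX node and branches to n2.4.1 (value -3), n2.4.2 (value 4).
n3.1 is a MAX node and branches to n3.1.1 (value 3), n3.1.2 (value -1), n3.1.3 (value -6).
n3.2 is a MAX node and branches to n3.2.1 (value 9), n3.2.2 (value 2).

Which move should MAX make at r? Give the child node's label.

n1.1 (MAX): max(-5, 5, -7) = 5
n1.2 (MAX): max(-5, -1) = -1
n1.3 (MAX): max(-5, 3) = 3
n1 (MIN): min(5, -1, 3) = -1
n2.1 (MAX): max(8, 2, -8) = 8
n2.2 (MAX): max(1, 2) = 2
n2.3 (MAX): max(9, 1, -2) = 9
n2.4 (MAX): max(-3, 4) = 4
n2 (MIN): min(8, 2, 9, 4) = 2
n3.1 (MAX): max(3, -1, -6) = 3
n3.2 (MAX): max(9, 2) = 9
n3 (MIN): min(3, 9) = 3
r (MAX): max(-1, 2, 3) = 3
MAX at r wants the highest of {n1=-1, n2=2, n3=3}, so chooses n3.

n3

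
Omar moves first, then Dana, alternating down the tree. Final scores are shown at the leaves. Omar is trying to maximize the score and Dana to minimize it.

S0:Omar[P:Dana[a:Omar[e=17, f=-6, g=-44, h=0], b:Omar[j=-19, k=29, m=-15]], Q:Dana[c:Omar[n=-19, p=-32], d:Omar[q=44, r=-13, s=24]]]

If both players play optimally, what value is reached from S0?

17

a (Omar): max(17, -6, -44, 0) = 17
b (Omar): max(-19, 29, -15) = 29
P (Dana): min(17, 29) = 17
c (Omar): max(-19, -32) = -19
d (Omar): max(44, -13, 24) = 44
Q (Dana): min(-19, 44) = -19
S0 (Omar): max(17, -19) = 17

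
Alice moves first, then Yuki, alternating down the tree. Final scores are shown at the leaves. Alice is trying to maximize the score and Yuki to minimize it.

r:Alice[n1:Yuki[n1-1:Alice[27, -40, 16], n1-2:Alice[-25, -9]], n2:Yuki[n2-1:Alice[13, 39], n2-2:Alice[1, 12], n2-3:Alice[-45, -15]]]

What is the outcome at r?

-9

n1-1 (Alice): max(27, -40, 16) = 27
n1-2 (Alice): max(-25, -9) = -9
n1 (Yuki): min(27, -9) = -9
n2-1 (Alice): max(13, 39) = 39
n2-2 (Alice): max(1, 12) = 12
n2-3 (Alice): max(-45, -15) = -15
n2 (Yuki): min(39, 12, -15) = -15
r (Alice): max(-9, -15) = -9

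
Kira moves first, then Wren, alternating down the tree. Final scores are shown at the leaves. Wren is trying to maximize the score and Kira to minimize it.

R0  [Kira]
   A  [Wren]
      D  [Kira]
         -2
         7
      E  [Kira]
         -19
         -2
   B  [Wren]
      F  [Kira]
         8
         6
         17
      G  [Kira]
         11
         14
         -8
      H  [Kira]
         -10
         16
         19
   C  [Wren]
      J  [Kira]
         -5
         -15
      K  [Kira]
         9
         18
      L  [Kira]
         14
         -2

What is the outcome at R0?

-2

D (Kira): min(-2, 7) = -2
E (Kira): min(-19, -2) = -19
A (Wren): max(-2, -19) = -2
F (Kira): min(8, 6, 17) = 6
G (Kira): min(11, 14, -8) = -8
H (Kira): min(-10, 16, 19) = -10
B (Wren): max(6, -8, -10) = 6
J (Kira): min(-5, -15) = -15
K (Kira): min(9, 18) = 9
L (Kira): min(14, -2) = -2
C (Wren): max(-15, 9, -2) = 9
R0 (Kira): min(-2, 6, 9) = -2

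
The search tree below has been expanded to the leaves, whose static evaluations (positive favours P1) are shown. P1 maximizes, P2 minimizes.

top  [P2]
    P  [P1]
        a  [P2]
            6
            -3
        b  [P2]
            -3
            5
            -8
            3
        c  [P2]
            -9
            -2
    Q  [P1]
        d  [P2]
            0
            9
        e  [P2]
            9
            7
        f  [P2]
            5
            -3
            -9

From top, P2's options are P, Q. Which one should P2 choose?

a (P2): min(6, -3) = -3
b (P2): min(-3, 5, -8, 3) = -8
c (P2): min(-9, -2) = -9
P (P1): max(-3, -8, -9) = -3
d (P2): min(0, 9) = 0
e (P2): min(9, 7) = 7
f (P2): min(5, -3, -9) = -9
Q (P1): max(0, 7, -9) = 7
top (P2): min(-3, 7) = -3
P2 at top wants the lowest of {P=-3, Q=7}, so chooses P.

P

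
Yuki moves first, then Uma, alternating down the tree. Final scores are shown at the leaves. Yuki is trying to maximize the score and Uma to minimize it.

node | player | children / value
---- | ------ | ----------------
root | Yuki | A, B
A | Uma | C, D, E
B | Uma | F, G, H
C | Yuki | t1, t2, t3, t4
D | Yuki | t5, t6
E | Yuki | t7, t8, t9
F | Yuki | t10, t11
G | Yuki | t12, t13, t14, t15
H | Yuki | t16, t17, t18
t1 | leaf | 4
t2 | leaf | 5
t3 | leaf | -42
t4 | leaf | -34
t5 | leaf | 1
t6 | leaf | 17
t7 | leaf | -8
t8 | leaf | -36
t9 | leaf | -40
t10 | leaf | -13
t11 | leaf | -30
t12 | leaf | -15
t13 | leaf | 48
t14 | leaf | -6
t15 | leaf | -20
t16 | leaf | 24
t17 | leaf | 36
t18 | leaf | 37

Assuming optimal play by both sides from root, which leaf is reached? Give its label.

t7

C (Yuki): max(4, 5, -42, -34) = 5
D (Yuki): max(1, 17) = 17
E (Yuki): max(-8, -36, -40) = -8
A (Uma): min(5, 17, -8) = -8
F (Yuki): max(-13, -30) = -13
G (Yuki): max(-15, 48, -6, -20) = 48
H (Yuki): max(24, 36, 37) = 37
B (Uma): min(-13, 48, 37) = -13
root (Yuki): max(-8, -13) = -8
At root, Yuki picks A (highest: -8).
At A, Uma picks E (lowest: -8).
At E, Yuki picks t7 (highest: -8).
Terminal value -8.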